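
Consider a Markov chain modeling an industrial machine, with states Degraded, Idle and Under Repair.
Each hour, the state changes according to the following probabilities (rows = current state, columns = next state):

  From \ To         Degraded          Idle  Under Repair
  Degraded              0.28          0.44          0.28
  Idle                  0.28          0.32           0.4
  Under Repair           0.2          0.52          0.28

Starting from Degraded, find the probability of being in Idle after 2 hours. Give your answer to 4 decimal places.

Sum over the intermediate state after 1 hour:
P = P(Degraded→Degraded)·P(Degraded→Idle) + P(Degraded→Idle)·P(Idle→Idle) + P(Degraded→Under Repair)·P(Under Repair→Idle)
  = 0.28×0.44 + 0.44×0.32 + 0.28×0.52
  = 0.1232 + 0.1408 + 0.1456 = 0.4096

0.4096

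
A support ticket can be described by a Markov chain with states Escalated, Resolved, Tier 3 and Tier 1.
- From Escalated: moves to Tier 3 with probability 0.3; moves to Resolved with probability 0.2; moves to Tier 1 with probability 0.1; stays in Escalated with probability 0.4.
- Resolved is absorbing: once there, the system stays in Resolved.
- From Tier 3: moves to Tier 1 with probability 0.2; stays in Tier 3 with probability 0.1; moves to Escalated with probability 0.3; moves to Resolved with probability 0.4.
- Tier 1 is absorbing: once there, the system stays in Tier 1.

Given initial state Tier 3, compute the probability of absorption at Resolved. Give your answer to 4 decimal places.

0.6667

Let h(s) be the probability of absorption at Resolved starting from transient state s. Then h(Resolved) = 1 and h(Tier 1) = 0. By first-step analysis:
h(Escalated) = 0.4·h(Escalated) + 0.2·1 + 0.3·h(Tier 3) + 0.1·0
h(Tier 3) = 0.3·h(Escalated) + 0.4·1 + 0.1·h(Tier 3) + 0.2·0
Solving: h(Escalated) = 0.6667, h(Tier 3) = 0.6667.
Starting from Tier 3, the probability is 0.6667.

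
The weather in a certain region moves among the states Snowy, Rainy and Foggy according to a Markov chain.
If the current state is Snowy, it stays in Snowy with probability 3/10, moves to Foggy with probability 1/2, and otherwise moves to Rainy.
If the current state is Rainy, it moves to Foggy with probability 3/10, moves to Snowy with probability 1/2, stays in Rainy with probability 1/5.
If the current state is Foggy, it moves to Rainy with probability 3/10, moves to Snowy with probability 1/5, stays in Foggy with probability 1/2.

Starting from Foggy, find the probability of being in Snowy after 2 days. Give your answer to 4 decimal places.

0.3100

Sum over the intermediate state after 1 day:
P = P(Foggy→Snowy)·P(Snowy→Snowy) + P(Foggy→Rainy)·P(Rainy→Snowy) + P(Foggy→Foggy)·P(Foggy→Snowy)
  = 0.2×0.3 + 0.3×0.5 + 0.5×0.2
  = 0.0600 + 0.1500 + 0.1000 = 0.3100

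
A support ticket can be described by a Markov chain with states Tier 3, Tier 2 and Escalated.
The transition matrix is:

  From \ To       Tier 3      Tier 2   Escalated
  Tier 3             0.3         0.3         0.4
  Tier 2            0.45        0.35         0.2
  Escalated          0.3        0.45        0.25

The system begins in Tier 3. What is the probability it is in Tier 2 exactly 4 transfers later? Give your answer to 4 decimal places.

Propagate the distribution vector 4 transfers from Tier 3.
After 0 transfers: (1.0000, 0.0000, 0.0000)
After 1 transfer: (0.3000, 0.3000, 0.4000)
After 2 transfers: (0.3450, 0.3750, 0.2800)
After 3 transfers: (0.3563, 0.3608, 0.2830)
After 4 transfers: (0.3541, 0.3605, 0.2854)
P(in Tier 2 after 4 transfers) = 0.3605

0.3605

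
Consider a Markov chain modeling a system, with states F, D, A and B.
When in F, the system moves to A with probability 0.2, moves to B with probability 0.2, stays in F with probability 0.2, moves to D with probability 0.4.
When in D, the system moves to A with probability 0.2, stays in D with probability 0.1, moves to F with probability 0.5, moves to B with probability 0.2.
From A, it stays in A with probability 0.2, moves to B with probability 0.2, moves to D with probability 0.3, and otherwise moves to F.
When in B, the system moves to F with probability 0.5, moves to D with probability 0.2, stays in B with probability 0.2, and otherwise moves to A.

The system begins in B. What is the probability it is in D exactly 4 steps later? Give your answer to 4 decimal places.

Propagate the distribution vector 4 steps from B.
After 0 steps: (0.0000, 0.0000, 0.0000, 1.0000)
After 1 step: (0.5000, 0.2000, 0.1000, 0.2000)
After 2 steps: (0.3300, 0.2900, 0.1800, 0.2000)
After 3 steps: (0.3650, 0.2550, 0.1800, 0.2000)
After 4 steps: (0.3545, 0.2655, 0.1800, 0.2000)
P(in D after 4 steps) = 0.2655

0.2655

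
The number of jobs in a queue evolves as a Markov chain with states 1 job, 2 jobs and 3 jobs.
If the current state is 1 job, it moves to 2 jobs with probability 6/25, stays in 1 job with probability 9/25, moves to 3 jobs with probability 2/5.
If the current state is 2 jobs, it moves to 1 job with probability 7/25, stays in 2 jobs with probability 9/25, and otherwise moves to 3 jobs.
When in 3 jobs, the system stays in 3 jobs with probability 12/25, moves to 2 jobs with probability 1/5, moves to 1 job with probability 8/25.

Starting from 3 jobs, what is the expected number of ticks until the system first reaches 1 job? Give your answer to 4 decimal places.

Let t(s) be the expected number of ticks to first reach 1 job from state s, with t(1 job) = 0. Conditioning on the first tick:
t(2 jobs) = 1 + 0.36·t(2 jobs) + 0.36·t(3 jobs)
t(3 jobs) = 1 + 0.2·t(2 jobs) + 0.48·t(3 jobs)
Solving: t(2 jobs) = 3.3742, t(3 jobs) = 3.2209.
Expected ticks from 3 jobs to 1 job: 3.2209.

3.2209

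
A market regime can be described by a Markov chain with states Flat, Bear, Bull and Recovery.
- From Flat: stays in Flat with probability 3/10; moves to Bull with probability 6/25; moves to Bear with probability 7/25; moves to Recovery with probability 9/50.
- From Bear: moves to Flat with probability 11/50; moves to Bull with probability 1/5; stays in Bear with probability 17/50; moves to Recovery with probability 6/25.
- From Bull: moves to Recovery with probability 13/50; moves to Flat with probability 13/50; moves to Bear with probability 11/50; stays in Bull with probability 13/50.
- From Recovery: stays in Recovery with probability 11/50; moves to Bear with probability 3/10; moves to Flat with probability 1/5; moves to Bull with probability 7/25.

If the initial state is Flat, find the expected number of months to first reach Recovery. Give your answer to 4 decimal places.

Let t(s) be the expected number of months to first reach Recovery from state s, with t(Recovery) = 0. Conditioning on the first month:
t(Flat) = 1 + 0.3·t(Flat) + 0.28·t(Bear) + 0.24·t(Bull)
t(Bear) = 1 + 0.22·t(Flat) + 0.34·t(Bear) + 0.2·t(Bull)
t(Bull) = 1 + 0.26·t(Flat) + 0.22·t(Bear) + 0.26·t(Bull)
Solving: t(Flat) = 4.6372, t(Bear) = 4.3566, t(Bull) = 4.2759.
Expected months from Flat to Recovery: 4.6372.

4.6372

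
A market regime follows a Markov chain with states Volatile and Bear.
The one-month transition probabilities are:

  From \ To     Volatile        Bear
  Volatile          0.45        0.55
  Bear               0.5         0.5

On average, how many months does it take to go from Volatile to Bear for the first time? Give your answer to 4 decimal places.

Let t(s) be the expected number of months to first reach Bear from state s, with t(Bear) = 0. Conditioning on the first month:
t(Volatile) = 1 + 0.45·t(Volatile)
Solving: t(Volatile) = 1.8182.
Expected months from Volatile to Bear: 1.8182.

1.8182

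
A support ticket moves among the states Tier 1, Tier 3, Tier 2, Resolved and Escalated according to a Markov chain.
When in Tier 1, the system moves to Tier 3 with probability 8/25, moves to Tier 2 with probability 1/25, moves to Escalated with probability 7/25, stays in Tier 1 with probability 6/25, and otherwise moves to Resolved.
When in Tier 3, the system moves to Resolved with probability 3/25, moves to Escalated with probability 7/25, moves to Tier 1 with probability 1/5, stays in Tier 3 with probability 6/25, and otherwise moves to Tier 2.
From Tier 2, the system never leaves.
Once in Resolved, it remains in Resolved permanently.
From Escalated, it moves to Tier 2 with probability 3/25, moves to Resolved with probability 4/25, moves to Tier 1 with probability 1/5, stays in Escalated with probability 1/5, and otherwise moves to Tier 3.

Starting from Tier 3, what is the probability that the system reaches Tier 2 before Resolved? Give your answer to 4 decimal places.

Let h(s) be the probability of absorption at Tier 2 starting from transient state s. Then h(Tier 2) = 1 and h(Resolved) = 0. By first-step analysis:
h(Tier 1) = 0.24·h(Tier 1) + 0.32·h(Tier 3) + 0.04·1 + 0.12·0 + 0.28·h(Escalated)
h(Tier 3) = 0.2·h(Tier 1) + 0.24·h(Tier 3) + 0.16·1 + 0.12·0 + 0.28·h(Escalated)
h(Escalated) = 0.2·h(Tier 1) + 0.32·h(Tier 3) + 0.12·1 + 0.16·0 + 0.2·h(Escalated)
Solving: h(Tier 1) = 0.4248, h(Tier 3) = 0.4887, h(Escalated) = 0.4517.
Starting from Tier 3, the probability is 0.4887.

0.4887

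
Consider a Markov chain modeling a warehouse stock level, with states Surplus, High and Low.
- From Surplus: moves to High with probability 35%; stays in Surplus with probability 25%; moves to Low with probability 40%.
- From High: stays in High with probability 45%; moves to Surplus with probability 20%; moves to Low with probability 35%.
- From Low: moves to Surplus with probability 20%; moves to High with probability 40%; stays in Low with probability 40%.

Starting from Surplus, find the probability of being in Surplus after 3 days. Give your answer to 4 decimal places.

Propagate the distribution vector 3 days from Surplus.
After 0 days: (1.0000, 0.0000, 0.0000)
After 1 day: (0.2500, 0.3500, 0.4000)
After 2 days: (0.2125, 0.4050, 0.3825)
After 3 days: (0.2106, 0.4096, 0.3798)
P(in Surplus after 3 days) = 0.2106

0.2106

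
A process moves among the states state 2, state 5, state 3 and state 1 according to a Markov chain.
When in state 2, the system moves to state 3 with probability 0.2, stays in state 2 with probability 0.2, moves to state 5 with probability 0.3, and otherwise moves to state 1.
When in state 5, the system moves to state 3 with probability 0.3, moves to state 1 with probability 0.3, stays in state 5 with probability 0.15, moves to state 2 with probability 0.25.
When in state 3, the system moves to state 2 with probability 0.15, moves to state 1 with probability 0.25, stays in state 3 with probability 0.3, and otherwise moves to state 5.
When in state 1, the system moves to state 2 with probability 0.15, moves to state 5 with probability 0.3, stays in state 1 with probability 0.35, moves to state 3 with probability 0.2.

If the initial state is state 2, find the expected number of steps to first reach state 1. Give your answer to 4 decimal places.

Let t(s) be the expected number of steps to first reach state 1 from state s, with t(state 1) = 0. Conditioning on the first step:
t(state 2) = 1 + 0.2·t(state 2) + 0.3·t(state 5) + 0.2·t(state 3)
t(state 5) = 1 + 0.25·t(state 2) + 0.15·t(state 5) + 0.3·t(state 3)
t(state 3) = 1 + 0.15·t(state 2) + 0.3·t(state 5) + 0.3·t(state 3)
Solving: t(state 2) = 3.4790, t(state 5) = 3.4958, t(state 3) = 3.6723.
Expected steps from state 2 to state 1: 3.4790.

3.4790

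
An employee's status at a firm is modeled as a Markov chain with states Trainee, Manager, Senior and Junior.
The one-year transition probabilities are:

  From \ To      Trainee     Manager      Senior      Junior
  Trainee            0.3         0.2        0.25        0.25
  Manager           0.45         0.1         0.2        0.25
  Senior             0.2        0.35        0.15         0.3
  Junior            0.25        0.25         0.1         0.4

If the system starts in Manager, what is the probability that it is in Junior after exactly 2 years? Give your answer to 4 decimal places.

0.2975

Propagate the distribution vector 2 years from Manager.
After 0 years: (0.0000, 1.0000, 0.0000, 0.0000)
After 1 year: (0.4500, 0.1000, 0.2000, 0.2500)
After 2 years: (0.2825, 0.2325, 0.1875, 0.2975)
P(in Junior after 2 years) = 0.2975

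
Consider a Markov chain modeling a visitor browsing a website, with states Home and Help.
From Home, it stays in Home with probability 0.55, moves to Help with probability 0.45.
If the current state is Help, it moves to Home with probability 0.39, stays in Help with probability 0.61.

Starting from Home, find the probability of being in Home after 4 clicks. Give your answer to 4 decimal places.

0.4646

Propagate the distribution vector 4 clicks from Home.
After 0 clicks: (1.0000, 0.0000)
After 1 click: (0.5500, 0.4500)
After 2 clicks: (0.4780, 0.5220)
After 3 clicks: (0.4665, 0.5335)
After 4 clicks: (0.4646, 0.5354)
P(in Home after 4 clicks) = 0.4646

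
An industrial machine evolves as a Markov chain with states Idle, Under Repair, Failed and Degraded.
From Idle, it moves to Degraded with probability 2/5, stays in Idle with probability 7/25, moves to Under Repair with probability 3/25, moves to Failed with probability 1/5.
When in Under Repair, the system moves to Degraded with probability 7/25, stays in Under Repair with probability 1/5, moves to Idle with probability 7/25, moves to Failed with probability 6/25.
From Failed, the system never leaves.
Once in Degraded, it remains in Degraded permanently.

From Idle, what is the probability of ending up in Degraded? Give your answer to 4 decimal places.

0.6519

Let h(s) be the probability of absorption at Degraded starting from transient state s. Then h(Degraded) = 1 and h(Failed) = 0. By first-step analysis:
h(Idle) = 0.28·h(Idle) + 0.12·h(Under Repair) + 0.2·0 + 0.4·1
h(Under Repair) = 0.28·h(Idle) + 0.2·h(Under Repair) + 0.24·0 + 0.28·1
Solving: h(Idle) = 0.6519, h(Under Repair) = 0.5782.
Starting from Idle, the probability is 0.6519.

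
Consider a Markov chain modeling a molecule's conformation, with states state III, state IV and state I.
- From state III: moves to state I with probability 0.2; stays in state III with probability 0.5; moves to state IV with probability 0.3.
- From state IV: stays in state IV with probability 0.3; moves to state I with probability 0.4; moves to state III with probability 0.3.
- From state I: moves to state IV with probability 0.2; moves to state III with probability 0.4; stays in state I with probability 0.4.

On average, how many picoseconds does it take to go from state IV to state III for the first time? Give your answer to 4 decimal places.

2.9412

Let t(s) be the expected number of picoseconds to first reach state III from state s, with t(state III) = 0. Conditioning on the first picosecond:
t(state IV) = 1 + 0.3·t(state IV) + 0.4·t(state I)
t(state I) = 1 + 0.2·t(state IV) + 0.4·t(state I)
Solving: t(state IV) = 2.9412, t(state I) = 2.6471.
Expected picoseconds from state IV to state III: 2.9412.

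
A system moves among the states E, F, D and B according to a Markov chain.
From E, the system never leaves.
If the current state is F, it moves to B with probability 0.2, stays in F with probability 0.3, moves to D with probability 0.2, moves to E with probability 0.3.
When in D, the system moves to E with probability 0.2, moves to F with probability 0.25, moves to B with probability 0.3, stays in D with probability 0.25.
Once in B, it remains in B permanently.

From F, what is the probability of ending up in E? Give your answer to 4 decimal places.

Let h(s) be the probability of absorption at E starting from transient state s. Then h(E) = 1 and h(B) = 0. By first-step analysis:
h(F) = 0.3·1 + 0.3·h(F) + 0.2·h(D) + 0.2·0
h(D) = 0.2·1 + 0.25·h(F) + 0.25·h(D) + 0.3·0
Solving: h(F) = 0.5579, h(D) = 0.4526.
Starting from F, the probability is 0.5579.

0.5579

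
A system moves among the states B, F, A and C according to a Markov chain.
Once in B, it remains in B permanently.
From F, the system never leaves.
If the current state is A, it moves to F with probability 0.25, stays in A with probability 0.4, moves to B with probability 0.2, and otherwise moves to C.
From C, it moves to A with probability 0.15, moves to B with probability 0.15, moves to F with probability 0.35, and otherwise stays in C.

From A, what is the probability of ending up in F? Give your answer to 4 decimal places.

Let h(s) be the probability of absorption at F starting from transient state s. Then h(F) = 1 and h(B) = 0. By first-step analysis:
h(A) = 0.2·0 + 0.25·1 + 0.4·h(A) + 0.15·h(C)
h(C) = 0.15·0 + 0.35·1 + 0.15·h(A) + 0.35·h(C)
Solving: h(A) = 0.5850, h(C) = 0.6735.
Starting from A, the probability is 0.5850.

0.5850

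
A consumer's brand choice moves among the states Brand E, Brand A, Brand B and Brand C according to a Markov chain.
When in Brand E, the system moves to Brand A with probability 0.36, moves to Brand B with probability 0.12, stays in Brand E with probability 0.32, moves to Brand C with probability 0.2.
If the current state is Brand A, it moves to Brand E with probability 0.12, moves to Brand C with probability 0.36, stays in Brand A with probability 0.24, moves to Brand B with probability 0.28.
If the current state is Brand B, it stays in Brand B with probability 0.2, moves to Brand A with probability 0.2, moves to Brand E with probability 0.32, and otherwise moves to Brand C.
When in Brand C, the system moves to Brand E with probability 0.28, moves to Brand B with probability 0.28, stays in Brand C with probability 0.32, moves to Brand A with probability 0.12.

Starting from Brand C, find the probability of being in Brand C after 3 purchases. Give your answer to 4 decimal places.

Propagate the distribution vector 3 purchases from Brand C.
After 0 purchases: (0.0000, 0.0000, 0.0000, 1.0000)
After 1 purchase: (0.2800, 0.1200, 0.2800, 0.3200)
After 2 purchases: (0.2832, 0.2240, 0.2128, 0.2800)
After 3 purchases: (0.2640, 0.2319, 0.2177, 0.2865)
P(in Brand C after 3 purchases) = 0.2865

0.2865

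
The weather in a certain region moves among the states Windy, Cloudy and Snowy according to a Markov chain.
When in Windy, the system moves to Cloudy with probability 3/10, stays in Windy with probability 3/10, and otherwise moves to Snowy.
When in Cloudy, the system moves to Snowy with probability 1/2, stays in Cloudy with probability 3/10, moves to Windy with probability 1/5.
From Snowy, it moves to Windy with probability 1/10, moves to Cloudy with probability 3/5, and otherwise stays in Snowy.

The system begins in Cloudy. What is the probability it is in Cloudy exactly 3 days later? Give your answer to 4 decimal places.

0.4140

Propagate the distribution vector 3 days from Cloudy.
After 0 days: (0.0000, 1.0000, 0.0000)
After 1 day: (0.2000, 0.3000, 0.5000)
After 2 days: (0.1700, 0.4500, 0.3800)
After 3 days: (0.1790, 0.4140, 0.4070)
P(in Cloudy after 3 days) = 0.4140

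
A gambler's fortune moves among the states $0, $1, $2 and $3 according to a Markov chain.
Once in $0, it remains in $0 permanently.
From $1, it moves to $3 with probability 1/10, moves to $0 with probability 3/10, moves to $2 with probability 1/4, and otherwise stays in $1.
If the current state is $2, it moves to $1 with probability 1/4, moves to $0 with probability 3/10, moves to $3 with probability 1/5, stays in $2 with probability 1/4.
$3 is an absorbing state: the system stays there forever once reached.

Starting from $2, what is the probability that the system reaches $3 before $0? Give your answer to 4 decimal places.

Let h(s) be the probability of absorption at $3 starting from transient state s. Then h($3) = 1 and h($0) = 0. By first-step analysis:
h($1) = 0.3·0 + 0.35·h($1) + 0.25·h($2) + 0.1·1
h($2) = 0.3·0 + 0.25·h($1) + 0.25·h($2) + 0.2·1
Solving: h($1) = 0.2941, h($2) = 0.3647.
Starting from $2, the probability is 0.3647.

0.3647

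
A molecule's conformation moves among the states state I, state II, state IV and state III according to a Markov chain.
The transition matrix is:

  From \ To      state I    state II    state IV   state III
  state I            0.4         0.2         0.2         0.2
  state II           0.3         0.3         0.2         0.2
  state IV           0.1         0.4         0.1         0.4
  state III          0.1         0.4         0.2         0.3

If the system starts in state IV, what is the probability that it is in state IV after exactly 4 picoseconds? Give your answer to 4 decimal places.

Propagate the distribution vector 4 picoseconds from state IV.
After 0 picoseconds: (0.0000, 0.0000, 1.0000, 0.0000)
After 1 picosecond: (0.1000, 0.4000, 0.1000, 0.4000)
After 2 picoseconds: (0.2100, 0.3400, 0.1900, 0.2600)
After 3 picoseconds: (0.2310, 0.3240, 0.1810, 0.2640)
After 4 picoseconds: (0.2341, 0.3214, 0.1819, 0.2626)
P(in state IV after 4 picoseconds) = 0.1819

0.1819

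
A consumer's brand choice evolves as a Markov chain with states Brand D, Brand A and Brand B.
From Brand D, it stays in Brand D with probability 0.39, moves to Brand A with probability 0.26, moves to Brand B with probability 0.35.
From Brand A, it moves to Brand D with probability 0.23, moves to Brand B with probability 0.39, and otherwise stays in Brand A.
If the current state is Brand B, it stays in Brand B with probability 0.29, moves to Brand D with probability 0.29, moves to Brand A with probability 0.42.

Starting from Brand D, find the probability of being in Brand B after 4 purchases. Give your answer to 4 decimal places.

Propagate the distribution vector 4 purchases from Brand D.
After 0 purchases: (1.0000, 0.0000, 0.0000)
After 1 purchase: (0.3900, 0.2600, 0.3500)
After 2 purchases: (0.3134, 0.3472, 0.3394)
After 3 purchases: (0.3005, 0.3560, 0.3435)
After 4 purchases: (0.2987, 0.3577, 0.3436)
P(in Brand B after 4 purchases) = 0.3436

0.3436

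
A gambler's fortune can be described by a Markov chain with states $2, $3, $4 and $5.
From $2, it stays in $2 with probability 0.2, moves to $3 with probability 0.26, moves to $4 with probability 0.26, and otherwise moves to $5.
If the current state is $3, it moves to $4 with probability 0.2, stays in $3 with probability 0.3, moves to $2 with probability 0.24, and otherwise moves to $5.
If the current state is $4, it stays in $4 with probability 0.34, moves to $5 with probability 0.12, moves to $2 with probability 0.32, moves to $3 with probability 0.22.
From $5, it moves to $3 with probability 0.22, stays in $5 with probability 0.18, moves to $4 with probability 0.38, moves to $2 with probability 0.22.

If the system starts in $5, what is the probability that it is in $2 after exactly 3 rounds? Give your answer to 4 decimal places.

Propagate the distribution vector 3 rounds from $5.
After 0 rounds: (0.0000, 0.0000, 0.0000, 1.0000)
After 1 round: (0.2200, 0.2200, 0.3800, 0.1800)
After 2 rounds: (0.2580, 0.2464, 0.2988, 0.1968)
After 3 rounds: (0.2496, 0.2500, 0.2927, 0.2076)
P(in $2 after 3 rounds) = 0.2496

0.2496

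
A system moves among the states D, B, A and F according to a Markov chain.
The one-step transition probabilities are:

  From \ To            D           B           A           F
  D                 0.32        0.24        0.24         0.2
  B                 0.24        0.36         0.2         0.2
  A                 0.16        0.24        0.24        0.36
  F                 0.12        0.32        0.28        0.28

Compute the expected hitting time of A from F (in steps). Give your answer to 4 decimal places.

Let t(s) be the expected number of steps to first reach A from state s, with t(A) = 0. Conditioning on the first step:
t(D) = 1 + 0.32·t(D) + 0.24·t(B) + 0.2·t(F)
t(B) = 1 + 0.24·t(D) + 0.36·t(B) + 0.2·t(F)
t(F) = 1 + 0.12·t(D) + 0.32·t(B) + 0.28·t(F)
Solving: t(D) = 4.2195, t(B) = 4.4113, t(F) = 4.0527.
Expected steps from F to A: 4.0527.

4.0527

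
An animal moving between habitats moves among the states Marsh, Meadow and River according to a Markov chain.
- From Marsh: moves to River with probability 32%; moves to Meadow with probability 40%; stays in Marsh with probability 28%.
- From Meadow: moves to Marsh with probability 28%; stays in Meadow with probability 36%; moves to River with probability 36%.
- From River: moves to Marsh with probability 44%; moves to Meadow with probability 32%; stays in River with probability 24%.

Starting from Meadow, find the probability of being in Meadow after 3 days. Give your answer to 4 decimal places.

Propagate the distribution vector 3 days from Meadow.
After 0 days: (0.0000, 1.0000, 0.0000)
After 1 day: (0.2800, 0.3600, 0.3600)
After 2 days: (0.3376, 0.3568, 0.3056)
After 3 days: (0.3289, 0.3613, 0.3098)
P(in Meadow after 3 days) = 0.3613

0.3613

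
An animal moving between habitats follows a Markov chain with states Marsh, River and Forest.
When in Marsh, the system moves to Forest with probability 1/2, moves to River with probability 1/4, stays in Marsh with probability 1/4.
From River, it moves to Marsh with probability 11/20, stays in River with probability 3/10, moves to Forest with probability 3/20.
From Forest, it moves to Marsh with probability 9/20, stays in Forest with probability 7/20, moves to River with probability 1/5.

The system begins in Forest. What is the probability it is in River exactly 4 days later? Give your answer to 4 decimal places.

0.2442

Propagate the distribution vector 4 days from Forest.
After 0 days: (0.0000, 0.0000, 1.0000)
After 1 day: (0.4500, 0.2000, 0.3500)
After 2 days: (0.3800, 0.2425, 0.3775)
After 3 days: (0.3983, 0.2433, 0.3585)
After 4 days: (0.3947, 0.2442, 0.3611)
P(in River after 4 days) = 0.2442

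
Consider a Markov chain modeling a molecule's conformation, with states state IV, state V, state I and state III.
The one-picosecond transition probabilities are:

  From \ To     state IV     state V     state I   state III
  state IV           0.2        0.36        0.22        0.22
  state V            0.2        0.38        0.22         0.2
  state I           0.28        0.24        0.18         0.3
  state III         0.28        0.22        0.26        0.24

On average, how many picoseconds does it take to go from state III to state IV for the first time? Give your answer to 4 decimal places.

Let t(s) be the expected number of picoseconds to first reach state IV from state s, with t(state IV) = 0. Conditioning on the first picosecond:
t(state V) = 1 + 0.38·t(state V) + 0.22·t(state I) + 0.2·t(state III)
t(state I) = 1 + 0.24·t(state V) + 0.18·t(state I) + 0.3·t(state III)
t(state III) = 1 + 0.22·t(state V) + 0.26·t(state I) + 0.24·t(state III)
Solving: t(state V) = 4.2348, t(state I) = 3.8737, t(state III) = 3.8669.
Expected picoseconds from state III to state IV: 3.8669.

3.8669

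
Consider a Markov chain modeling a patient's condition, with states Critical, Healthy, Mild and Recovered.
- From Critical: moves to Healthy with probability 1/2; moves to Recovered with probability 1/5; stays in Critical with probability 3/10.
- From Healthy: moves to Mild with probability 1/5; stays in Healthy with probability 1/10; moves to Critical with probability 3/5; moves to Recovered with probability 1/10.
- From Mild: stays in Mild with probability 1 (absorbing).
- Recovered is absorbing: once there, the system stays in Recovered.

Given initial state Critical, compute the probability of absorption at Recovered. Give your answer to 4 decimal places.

0.6970

Let h(s) be the probability of absorption at Recovered starting from transient state s. Then h(Recovered) = 1 and h(Mild) = 0. By first-step analysis:
h(Critical) = 0.3·h(Critical) + 0.5·h(Healthy) + 0.2·1
h(Healthy) = 0.6·h(Critical) + 0.1·h(Healthy) + 0.2·0 + 0.1·1
Solving: h(Critical) = 0.6970, h(Healthy) = 0.5758.
Starting from Critical, the probability is 0.6970.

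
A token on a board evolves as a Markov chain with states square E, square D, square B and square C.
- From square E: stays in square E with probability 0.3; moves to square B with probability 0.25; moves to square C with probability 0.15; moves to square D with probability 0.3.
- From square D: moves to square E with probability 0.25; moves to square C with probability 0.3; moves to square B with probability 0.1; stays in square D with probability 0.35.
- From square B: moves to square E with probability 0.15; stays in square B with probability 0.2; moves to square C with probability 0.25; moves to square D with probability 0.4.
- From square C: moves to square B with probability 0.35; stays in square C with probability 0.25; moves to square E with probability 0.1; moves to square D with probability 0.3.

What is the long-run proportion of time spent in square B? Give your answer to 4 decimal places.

Let the stationary distribution be π with π = πP and π_1 + π_2 + π_3 + π_4 = 1.
π_1 = 0.3·π_1 + 0.25·π_2 + 0.15·π_3 + 0.1·π_4
π_2 = 0.3·π_1 + 0.35·π_2 + 0.4·π_3 + 0.3·π_4
π_3 = 0.25·π_1 + 0.1·π_2 + 0.2·π_3 + 0.35·π_4
Solving with the normalization constraint gives π = (0.2017, 0.3382, 0.2133, 0.2467).
So the stationary probability of square B is 0.2133.

0.2133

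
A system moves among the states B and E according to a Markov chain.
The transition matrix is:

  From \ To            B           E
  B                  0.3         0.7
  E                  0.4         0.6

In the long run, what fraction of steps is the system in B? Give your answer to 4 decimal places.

0.3636

Let the stationary distribution be π with π = πP and π_1 + π_2 = 1.
π_1 = 0.3·π_1 + 0.4·π_2
Solving with the normalization constraint gives π = (0.3636, 0.6364).
So the stationary probability of B is 0.3636.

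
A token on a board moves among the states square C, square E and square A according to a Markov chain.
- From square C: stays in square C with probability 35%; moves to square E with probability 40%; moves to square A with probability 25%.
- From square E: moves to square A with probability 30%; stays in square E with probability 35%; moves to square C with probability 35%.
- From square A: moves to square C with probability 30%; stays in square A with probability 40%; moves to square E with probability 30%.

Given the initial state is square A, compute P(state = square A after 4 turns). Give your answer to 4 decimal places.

Propagate the distribution vector 4 turns from square A.
After 0 turns: (0.0000, 0.0000, 1.0000)
After 1 turn: (0.3000, 0.3000, 0.4000)
After 2 turns: (0.3300, 0.3450, 0.3250)
After 3 turns: (0.3338, 0.3503, 0.3160)
After 4 turns: (0.3342, 0.3509, 0.3149)
P(in square A after 4 turns) = 0.3149

0.3149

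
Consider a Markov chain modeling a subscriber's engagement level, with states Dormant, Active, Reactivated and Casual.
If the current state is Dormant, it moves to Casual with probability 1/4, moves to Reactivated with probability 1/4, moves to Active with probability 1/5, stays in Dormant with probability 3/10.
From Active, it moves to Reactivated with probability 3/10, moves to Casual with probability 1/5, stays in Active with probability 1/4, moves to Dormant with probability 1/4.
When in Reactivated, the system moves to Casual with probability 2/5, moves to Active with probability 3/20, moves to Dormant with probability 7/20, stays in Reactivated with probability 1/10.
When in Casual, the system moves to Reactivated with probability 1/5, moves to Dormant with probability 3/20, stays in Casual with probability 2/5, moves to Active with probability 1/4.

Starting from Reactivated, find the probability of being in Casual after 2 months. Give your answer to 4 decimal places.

0.3175

Propagate the distribution vector 2 months from Reactivated.
After 0 months: (0.0000, 0.0000, 1.0000, 0.0000)
After 1 month: (0.3500, 0.1500, 0.1000, 0.4000)
After 2 months: (0.2375, 0.2225, 0.2225, 0.3175)
P(in Casual after 2 months) = 0.3175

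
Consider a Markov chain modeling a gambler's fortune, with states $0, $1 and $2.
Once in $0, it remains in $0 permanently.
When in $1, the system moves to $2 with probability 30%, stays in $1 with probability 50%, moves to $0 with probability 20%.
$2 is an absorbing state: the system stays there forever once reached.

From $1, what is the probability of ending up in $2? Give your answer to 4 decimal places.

Let h(s) be the probability of absorption at $2 starting from transient state s. Then h($2) = 1 and h($0) = 0. By first-step analysis:
h($1) = 0.2·0 + 0.5·h($1) + 0.3·1
Solving: h($1) = 0.6000.
Starting from $1, the probability is 0.6000.

0.6000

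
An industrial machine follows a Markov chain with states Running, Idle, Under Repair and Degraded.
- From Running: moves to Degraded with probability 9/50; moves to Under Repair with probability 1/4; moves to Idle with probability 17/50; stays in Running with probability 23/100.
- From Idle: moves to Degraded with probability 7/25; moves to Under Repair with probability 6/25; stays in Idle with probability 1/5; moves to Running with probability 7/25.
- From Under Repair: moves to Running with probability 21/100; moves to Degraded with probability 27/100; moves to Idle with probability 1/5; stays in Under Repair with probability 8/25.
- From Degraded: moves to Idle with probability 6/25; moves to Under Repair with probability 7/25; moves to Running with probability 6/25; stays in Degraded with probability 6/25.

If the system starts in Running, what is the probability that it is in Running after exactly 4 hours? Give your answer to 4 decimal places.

0.2392

Propagate the distribution vector 4 hours from Running.
After 0 hours: (1.0000, 0.0000, 0.0000, 0.0000)
After 1 hour: (0.2300, 0.3400, 0.2500, 0.1800)
After 2 hours: (0.2438, 0.2394, 0.2695, 0.2473)
After 3 hours: (0.2391, 0.2440, 0.2739, 0.2430)
After 4 hours: (0.2392, 0.2432, 0.2740, 0.2436)
P(in Running after 4 hours) = 0.2392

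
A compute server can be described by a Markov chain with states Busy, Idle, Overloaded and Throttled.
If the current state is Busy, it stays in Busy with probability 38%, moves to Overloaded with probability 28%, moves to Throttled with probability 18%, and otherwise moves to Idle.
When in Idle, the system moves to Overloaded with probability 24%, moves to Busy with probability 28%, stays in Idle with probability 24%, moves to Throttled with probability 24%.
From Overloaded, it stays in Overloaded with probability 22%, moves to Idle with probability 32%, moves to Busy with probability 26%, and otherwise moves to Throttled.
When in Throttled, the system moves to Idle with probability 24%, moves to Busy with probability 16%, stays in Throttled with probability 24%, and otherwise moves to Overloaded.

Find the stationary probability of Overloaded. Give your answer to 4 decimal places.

Let the stationary distribution be π with π = πP and π_1 + π_2 + π_3 + π_4 = 1.
π_1 = 0.38·π_1 + 0.28·π_2 + 0.26·π_3 + 0.16·π_4
π_2 = 0.16·π_1 + 0.24·π_2 + 0.32·π_3 + 0.24·π_4
π_3 = 0.28·π_1 + 0.24·π_2 + 0.22·π_3 + 0.36·π_4
Solving with the normalization constraint gives π = (0.2767, 0.2396, 0.2712, 0.2125).
So the stationary probability of Overloaded is 0.2712.

0.2712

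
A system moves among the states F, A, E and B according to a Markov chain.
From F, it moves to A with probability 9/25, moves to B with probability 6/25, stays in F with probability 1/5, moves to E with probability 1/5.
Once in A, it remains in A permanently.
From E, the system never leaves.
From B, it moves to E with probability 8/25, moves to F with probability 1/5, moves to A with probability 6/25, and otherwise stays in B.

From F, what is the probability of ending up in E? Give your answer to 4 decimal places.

0.4086

Let h(s) be the probability of absorption at E starting from transient state s. Then h(E) = 1 and h(A) = 0. By first-step analysis:
h(F) = 0.2·h(F) + 0.36·0 + 0.2·1 + 0.24·h(B)
h(B) = 0.2·h(F) + 0.24·0 + 0.32·1 + 0.24·h(B)
Solving: h(F) = 0.4086, h(B) = 0.5286.
Starting from F, the probability is 0.4086.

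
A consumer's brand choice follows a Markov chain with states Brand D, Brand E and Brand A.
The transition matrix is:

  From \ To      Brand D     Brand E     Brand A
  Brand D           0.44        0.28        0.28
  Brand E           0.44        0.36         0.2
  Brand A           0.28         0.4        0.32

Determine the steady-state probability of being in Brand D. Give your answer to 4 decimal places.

Let the stationary distribution be π with π = πP and π_1 + π_2 + π_3 = 1.
π_1 = 0.44·π_1 + 0.44·π_2 + 0.28·π_3
π_2 = 0.28·π_1 + 0.36·π_2 + 0.4·π_3
Solving with the normalization constraint gives π = (0.3978, 0.3387, 0.2634).
So the stationary probability of Brand D is 0.3978.

0.3978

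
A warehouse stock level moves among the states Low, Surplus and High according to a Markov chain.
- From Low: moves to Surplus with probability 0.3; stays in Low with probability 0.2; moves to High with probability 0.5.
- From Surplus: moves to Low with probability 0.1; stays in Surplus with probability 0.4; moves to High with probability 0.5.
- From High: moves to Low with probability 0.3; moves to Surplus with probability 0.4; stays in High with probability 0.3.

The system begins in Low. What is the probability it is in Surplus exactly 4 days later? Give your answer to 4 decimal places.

0.3798

Propagate the distribution vector 4 days from Low.
After 0 days: (1.0000, 0.0000, 0.0000)
After 1 day: (0.2000, 0.3000, 0.5000)
After 2 days: (0.2200, 0.3800, 0.4000)
After 3 days: (0.2020, 0.3780, 0.4200)
After 4 days: (0.2042, 0.3798, 0.4160)
P(in Surplus after 4 days) = 0.3798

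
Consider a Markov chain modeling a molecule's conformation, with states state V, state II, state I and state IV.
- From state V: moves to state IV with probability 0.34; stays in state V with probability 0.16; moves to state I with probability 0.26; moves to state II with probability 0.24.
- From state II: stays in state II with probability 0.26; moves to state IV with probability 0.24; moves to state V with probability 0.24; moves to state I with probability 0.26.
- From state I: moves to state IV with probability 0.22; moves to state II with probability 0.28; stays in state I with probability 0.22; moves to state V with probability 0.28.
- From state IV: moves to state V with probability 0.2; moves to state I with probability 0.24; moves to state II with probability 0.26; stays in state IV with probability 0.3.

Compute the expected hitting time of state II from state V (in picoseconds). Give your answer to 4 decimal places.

Let t(s) be the expected number of picoseconds to first reach state II from state s, with t(state II) = 0. Conditioning on the first picosecond:
t(state V) = 1 + 0.16·t(state V) + 0.26·t(state I) + 0.34·t(state IV)
t(state I) = 1 + 0.28·t(state V) + 0.22·t(state I) + 0.22·t(state IV)
t(state IV) = 1 + 0.2·t(state V) + 0.24·t(state I) + 0.3·t(state IV)
Solving: t(state V) = 3.9101, t(state I) = 3.7681, t(state IV) = 3.8377.
Expected picoseconds from state V to state II: 3.9101.

3.9101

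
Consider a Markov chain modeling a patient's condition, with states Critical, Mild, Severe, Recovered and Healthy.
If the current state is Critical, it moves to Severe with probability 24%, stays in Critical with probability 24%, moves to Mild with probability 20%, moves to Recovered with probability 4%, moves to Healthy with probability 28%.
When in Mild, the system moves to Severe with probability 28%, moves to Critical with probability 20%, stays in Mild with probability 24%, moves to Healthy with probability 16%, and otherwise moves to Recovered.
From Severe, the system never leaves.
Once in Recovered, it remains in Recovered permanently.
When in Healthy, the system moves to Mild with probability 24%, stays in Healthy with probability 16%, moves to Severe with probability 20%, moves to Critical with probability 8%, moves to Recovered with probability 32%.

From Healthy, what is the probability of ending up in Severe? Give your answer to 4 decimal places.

0.4859

Let h(s) be the probability of absorption at Severe starting from transient state s. Then h(Severe) = 1 and h(Recovered) = 0. By first-step analysis:
h(Critical) = 0.24·h(Critical) + 0.2·h(Mild) + 0.24·1 + 0.04·0 + 0.28·h(Healthy)
h(Mild) = 0.2·h(Critical) + 0.24·h(Mild) + 0.28·1 + 0.12·0 + 0.16·h(Healthy)
h(Healthy) = 0.08·h(Critical) + 0.24·h(Mild) + 0.2·1 + 0.32·0 + 0.16·h(Healthy)
Solving: h(Critical) = 0.6647, h(Mild) = 0.6456, h(Healthy) = 0.4859.
Starting from Healthy, the probability is 0.4859.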